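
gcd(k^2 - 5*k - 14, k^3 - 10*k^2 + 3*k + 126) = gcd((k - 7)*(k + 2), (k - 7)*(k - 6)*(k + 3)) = k - 7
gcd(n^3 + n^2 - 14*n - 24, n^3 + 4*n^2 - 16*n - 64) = n - 4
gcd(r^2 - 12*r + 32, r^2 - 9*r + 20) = r - 4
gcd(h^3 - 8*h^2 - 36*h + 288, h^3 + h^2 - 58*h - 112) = h - 8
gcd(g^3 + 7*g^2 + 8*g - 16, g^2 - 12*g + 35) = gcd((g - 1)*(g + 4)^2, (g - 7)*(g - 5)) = 1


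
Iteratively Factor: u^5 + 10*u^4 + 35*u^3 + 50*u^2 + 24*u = (u + 4)*(u^4 + 6*u^3 + 11*u^2 + 6*u) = (u + 1)*(u + 4)*(u^3 + 5*u^2 + 6*u) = (u + 1)*(u + 3)*(u + 4)*(u^2 + 2*u) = (u + 1)*(u + 2)*(u + 3)*(u + 4)*(u)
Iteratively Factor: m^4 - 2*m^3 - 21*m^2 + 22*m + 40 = (m + 4)*(m^3 - 6*m^2 + 3*m + 10) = (m - 5)*(m + 4)*(m^2 - m - 2) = (m - 5)*(m - 2)*(m + 4)*(m + 1)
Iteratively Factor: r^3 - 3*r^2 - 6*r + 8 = (r - 4)*(r^2 + r - 2) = (r - 4)*(r + 2)*(r - 1)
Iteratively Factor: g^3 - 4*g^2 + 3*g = (g)*(g^2 - 4*g + 3) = g*(g - 3)*(g - 1)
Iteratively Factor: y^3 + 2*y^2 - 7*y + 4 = (y - 1)*(y^2 + 3*y - 4) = (y - 1)^2*(y + 4)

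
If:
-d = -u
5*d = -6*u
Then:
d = 0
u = 0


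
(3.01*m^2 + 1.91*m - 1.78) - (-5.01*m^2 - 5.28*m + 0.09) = 8.02*m^2 + 7.19*m - 1.87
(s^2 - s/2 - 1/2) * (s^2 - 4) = s^4 - s^3/2 - 9*s^2/2 + 2*s + 2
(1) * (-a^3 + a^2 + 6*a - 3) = -a^3 + a^2 + 6*a - 3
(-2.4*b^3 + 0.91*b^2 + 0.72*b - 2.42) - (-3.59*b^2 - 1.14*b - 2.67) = -2.4*b^3 + 4.5*b^2 + 1.86*b + 0.25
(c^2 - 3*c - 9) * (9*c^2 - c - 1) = 9*c^4 - 28*c^3 - 79*c^2 + 12*c + 9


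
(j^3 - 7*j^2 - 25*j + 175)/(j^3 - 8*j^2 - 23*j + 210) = (j - 5)/(j - 6)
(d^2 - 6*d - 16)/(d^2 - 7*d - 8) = (d + 2)/(d + 1)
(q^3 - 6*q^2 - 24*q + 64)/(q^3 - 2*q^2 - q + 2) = (q^2 - 4*q - 32)/(q^2 - 1)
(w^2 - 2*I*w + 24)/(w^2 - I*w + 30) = (w + 4*I)/(w + 5*I)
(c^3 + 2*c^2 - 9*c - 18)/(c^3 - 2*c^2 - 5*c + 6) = (c + 3)/(c - 1)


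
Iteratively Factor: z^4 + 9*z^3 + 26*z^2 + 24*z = (z + 4)*(z^3 + 5*z^2 + 6*z) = (z + 3)*(z + 4)*(z^2 + 2*z) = (z + 2)*(z + 3)*(z + 4)*(z)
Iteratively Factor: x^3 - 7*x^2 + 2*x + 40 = (x - 4)*(x^2 - 3*x - 10) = (x - 4)*(x + 2)*(x - 5)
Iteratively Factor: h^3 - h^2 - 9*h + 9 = (h - 3)*(h^2 + 2*h - 3) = (h - 3)*(h - 1)*(h + 3)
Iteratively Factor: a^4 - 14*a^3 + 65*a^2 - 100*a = (a - 5)*(a^3 - 9*a^2 + 20*a) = (a - 5)^2*(a^2 - 4*a) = a*(a - 5)^2*(a - 4)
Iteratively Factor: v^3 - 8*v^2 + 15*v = (v - 5)*(v^2 - 3*v) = v*(v - 5)*(v - 3)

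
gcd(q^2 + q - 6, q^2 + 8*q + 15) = q + 3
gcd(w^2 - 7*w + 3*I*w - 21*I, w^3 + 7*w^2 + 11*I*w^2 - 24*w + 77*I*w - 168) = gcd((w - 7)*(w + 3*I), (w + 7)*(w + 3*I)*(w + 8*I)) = w + 3*I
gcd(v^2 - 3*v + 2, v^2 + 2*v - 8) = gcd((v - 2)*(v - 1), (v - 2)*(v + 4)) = v - 2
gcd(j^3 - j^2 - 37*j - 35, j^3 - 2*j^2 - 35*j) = j^2 - 2*j - 35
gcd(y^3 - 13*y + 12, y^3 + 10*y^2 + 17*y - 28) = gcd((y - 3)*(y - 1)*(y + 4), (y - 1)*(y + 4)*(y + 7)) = y^2 + 3*y - 4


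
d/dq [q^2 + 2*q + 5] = 2*q + 2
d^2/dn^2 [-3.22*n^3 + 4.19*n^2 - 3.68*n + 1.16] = 8.38 - 19.32*n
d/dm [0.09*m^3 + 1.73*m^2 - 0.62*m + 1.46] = 0.27*m^2 + 3.46*m - 0.62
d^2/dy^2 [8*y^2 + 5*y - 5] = 16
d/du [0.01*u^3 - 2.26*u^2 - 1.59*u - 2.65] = 0.03*u^2 - 4.52*u - 1.59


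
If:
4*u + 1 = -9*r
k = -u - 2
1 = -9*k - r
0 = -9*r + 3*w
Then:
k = -16/85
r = 59/85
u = -154/85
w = 177/85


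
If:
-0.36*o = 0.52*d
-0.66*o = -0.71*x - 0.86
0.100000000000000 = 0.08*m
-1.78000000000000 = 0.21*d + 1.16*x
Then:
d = 0.28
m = 1.25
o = -0.40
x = -1.58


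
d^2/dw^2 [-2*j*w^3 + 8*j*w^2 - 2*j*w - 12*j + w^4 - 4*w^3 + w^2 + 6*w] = -12*j*w + 16*j + 12*w^2 - 24*w + 2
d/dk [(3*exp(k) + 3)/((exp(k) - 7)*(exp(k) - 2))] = 3*(-exp(2*k) - 2*exp(k) + 23)*exp(k)/(exp(4*k) - 18*exp(3*k) + 109*exp(2*k) - 252*exp(k) + 196)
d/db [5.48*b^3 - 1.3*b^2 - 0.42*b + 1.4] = 16.44*b^2 - 2.6*b - 0.42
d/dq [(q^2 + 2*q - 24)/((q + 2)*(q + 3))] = 3*(q^2 + 20*q + 44)/(q^4 + 10*q^3 + 37*q^2 + 60*q + 36)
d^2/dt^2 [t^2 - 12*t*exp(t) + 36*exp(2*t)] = -12*t*exp(t) + 144*exp(2*t) - 24*exp(t) + 2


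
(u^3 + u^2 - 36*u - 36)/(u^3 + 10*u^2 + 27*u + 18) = (u - 6)/(u + 3)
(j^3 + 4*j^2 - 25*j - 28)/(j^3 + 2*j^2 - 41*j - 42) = (j - 4)/(j - 6)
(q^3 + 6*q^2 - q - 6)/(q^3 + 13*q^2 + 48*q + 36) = (q - 1)/(q + 6)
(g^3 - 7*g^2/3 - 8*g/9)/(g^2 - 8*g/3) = g + 1/3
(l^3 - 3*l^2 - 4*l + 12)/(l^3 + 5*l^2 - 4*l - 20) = (l - 3)/(l + 5)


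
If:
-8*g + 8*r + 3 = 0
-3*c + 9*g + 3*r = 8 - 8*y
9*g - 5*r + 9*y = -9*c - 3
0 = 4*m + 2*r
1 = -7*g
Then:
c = -7391/5544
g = -1/7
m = 29/112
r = -29/56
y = 395/462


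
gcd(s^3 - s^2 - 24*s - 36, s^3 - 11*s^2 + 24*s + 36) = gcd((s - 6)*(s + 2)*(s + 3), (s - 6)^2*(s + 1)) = s - 6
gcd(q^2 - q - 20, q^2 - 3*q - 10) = q - 5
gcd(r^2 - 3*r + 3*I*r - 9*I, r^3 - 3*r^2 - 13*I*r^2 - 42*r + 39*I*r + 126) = r - 3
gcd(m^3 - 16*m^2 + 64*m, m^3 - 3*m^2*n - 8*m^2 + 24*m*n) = m^2 - 8*m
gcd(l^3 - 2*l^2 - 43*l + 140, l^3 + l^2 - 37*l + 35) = l^2 + 2*l - 35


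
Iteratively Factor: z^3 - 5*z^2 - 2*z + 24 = (z - 4)*(z^2 - z - 6) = (z - 4)*(z + 2)*(z - 3)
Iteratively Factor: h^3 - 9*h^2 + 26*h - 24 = (h - 3)*(h^2 - 6*h + 8) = (h - 4)*(h - 3)*(h - 2)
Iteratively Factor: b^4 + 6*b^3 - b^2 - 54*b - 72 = (b + 3)*(b^3 + 3*b^2 - 10*b - 24) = (b + 2)*(b + 3)*(b^2 + b - 12) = (b + 2)*(b + 3)*(b + 4)*(b - 3)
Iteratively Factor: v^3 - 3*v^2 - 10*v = (v + 2)*(v^2 - 5*v) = (v - 5)*(v + 2)*(v)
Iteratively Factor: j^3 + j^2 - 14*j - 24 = (j + 3)*(j^2 - 2*j - 8) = (j - 4)*(j + 3)*(j + 2)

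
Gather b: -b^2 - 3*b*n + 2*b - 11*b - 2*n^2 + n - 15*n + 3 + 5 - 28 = -b^2 + b*(-3*n - 9) - 2*n^2 - 14*n - 20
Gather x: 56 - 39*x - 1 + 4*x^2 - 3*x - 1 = 4*x^2 - 42*x + 54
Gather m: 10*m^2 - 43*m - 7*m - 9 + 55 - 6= 10*m^2 - 50*m + 40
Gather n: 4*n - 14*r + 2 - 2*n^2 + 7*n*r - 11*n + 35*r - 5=-2*n^2 + n*(7*r - 7) + 21*r - 3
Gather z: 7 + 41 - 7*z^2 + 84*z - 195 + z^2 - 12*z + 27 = -6*z^2 + 72*z - 120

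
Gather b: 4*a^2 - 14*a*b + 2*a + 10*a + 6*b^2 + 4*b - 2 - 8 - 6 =4*a^2 + 12*a + 6*b^2 + b*(4 - 14*a) - 16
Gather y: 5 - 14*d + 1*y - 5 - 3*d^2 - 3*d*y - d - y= -3*d^2 - 3*d*y - 15*d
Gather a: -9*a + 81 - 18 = 63 - 9*a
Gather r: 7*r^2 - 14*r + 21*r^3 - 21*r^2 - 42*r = 21*r^3 - 14*r^2 - 56*r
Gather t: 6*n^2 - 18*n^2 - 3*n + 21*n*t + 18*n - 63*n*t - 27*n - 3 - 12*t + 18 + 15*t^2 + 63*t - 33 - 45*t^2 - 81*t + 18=-12*n^2 - 12*n - 30*t^2 + t*(-42*n - 30)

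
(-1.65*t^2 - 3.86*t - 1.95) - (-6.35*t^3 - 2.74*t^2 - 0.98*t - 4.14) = 6.35*t^3 + 1.09*t^2 - 2.88*t + 2.19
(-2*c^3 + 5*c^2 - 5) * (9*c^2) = -18*c^5 + 45*c^4 - 45*c^2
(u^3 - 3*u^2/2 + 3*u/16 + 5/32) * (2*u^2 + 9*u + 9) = 2*u^5 + 6*u^4 - 33*u^3/8 - 23*u^2/2 + 99*u/32 + 45/32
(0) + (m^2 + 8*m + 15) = m^2 + 8*m + 15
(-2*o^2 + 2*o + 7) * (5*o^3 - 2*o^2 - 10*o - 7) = -10*o^5 + 14*o^4 + 51*o^3 - 20*o^2 - 84*o - 49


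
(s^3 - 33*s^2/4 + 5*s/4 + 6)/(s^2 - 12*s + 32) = (4*s^2 - s - 3)/(4*(s - 4))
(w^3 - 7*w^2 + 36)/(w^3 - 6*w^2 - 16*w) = (w^2 - 9*w + 18)/(w*(w - 8))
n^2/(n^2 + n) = n/(n + 1)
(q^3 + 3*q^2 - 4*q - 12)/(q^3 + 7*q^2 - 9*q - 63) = (q^2 - 4)/(q^2 + 4*q - 21)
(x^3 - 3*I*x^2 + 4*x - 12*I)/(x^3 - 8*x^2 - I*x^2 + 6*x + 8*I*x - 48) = (x - 2*I)/(x - 8)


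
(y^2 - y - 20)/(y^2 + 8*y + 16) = (y - 5)/(y + 4)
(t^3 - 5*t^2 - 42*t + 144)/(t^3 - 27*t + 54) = (t - 8)/(t - 3)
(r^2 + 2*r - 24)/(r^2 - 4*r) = (r + 6)/r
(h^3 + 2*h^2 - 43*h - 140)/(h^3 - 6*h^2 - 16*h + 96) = (h^2 - 2*h - 35)/(h^2 - 10*h + 24)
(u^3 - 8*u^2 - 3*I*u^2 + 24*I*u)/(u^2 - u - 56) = u*(u - 3*I)/(u + 7)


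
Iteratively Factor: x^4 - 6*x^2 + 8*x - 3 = (x - 1)*(x^3 + x^2 - 5*x + 3) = (x - 1)*(x + 3)*(x^2 - 2*x + 1) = (x - 1)^2*(x + 3)*(x - 1)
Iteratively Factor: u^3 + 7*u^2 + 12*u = (u)*(u^2 + 7*u + 12) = u*(u + 4)*(u + 3)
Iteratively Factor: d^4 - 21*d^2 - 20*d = (d)*(d^3 - 21*d - 20) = d*(d + 1)*(d^2 - d - 20) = d*(d + 1)*(d + 4)*(d - 5)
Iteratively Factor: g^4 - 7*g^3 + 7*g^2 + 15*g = (g - 5)*(g^3 - 2*g^2 - 3*g) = (g - 5)*(g + 1)*(g^2 - 3*g) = (g - 5)*(g - 3)*(g + 1)*(g)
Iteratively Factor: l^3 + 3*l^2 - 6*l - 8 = (l + 1)*(l^2 + 2*l - 8) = (l - 2)*(l + 1)*(l + 4)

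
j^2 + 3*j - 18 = (j - 3)*(j + 6)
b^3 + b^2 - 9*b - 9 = (b - 3)*(b + 1)*(b + 3)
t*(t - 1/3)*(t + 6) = t^3 + 17*t^2/3 - 2*t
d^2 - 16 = (d - 4)*(d + 4)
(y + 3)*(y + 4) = y^2 + 7*y + 12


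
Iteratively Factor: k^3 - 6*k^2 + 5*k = (k - 1)*(k^2 - 5*k) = (k - 5)*(k - 1)*(k)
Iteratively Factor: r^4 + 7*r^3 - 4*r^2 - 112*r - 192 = (r - 4)*(r^3 + 11*r^2 + 40*r + 48) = (r - 4)*(r + 4)*(r^2 + 7*r + 12) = (r - 4)*(r + 4)^2*(r + 3)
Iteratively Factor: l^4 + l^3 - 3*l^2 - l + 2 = (l + 2)*(l^3 - l^2 - l + 1) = (l - 1)*(l + 2)*(l^2 - 1) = (l - 1)*(l + 1)*(l + 2)*(l - 1)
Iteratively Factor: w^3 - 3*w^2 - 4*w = (w - 4)*(w^2 + w) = (w - 4)*(w + 1)*(w)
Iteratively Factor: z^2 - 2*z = (z)*(z - 2)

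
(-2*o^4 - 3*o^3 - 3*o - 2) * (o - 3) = -2*o^5 + 3*o^4 + 9*o^3 - 3*o^2 + 7*o + 6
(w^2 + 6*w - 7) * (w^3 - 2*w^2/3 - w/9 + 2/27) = w^5 + 16*w^4/3 - 100*w^3/9 + 110*w^2/27 + 11*w/9 - 14/27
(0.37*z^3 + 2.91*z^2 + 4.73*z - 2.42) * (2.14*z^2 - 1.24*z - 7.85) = 0.7918*z^5 + 5.7686*z^4 + 3.6093*z^3 - 33.8875*z^2 - 34.1297*z + 18.997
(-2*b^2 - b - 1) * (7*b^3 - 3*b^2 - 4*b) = -14*b^5 - b^4 + 4*b^3 + 7*b^2 + 4*b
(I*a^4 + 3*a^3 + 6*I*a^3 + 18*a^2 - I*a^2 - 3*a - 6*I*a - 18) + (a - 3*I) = I*a^4 + 3*a^3 + 6*I*a^3 + 18*a^2 - I*a^2 - 2*a - 6*I*a - 18 - 3*I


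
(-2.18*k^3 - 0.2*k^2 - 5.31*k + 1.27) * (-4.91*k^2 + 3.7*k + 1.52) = 10.7038*k^5 - 7.084*k^4 + 22.0185*k^3 - 26.1867*k^2 - 3.3722*k + 1.9304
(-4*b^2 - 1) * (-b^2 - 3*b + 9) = 4*b^4 + 12*b^3 - 35*b^2 + 3*b - 9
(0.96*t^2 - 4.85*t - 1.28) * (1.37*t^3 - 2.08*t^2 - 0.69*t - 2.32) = 1.3152*t^5 - 8.6413*t^4 + 7.672*t^3 + 3.7817*t^2 + 12.1352*t + 2.9696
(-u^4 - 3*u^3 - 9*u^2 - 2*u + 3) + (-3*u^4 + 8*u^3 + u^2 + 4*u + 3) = -4*u^4 + 5*u^3 - 8*u^2 + 2*u + 6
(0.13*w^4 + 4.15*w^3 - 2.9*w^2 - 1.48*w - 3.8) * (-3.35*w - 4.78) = -0.4355*w^5 - 14.5239*w^4 - 10.122*w^3 + 18.82*w^2 + 19.8044*w + 18.164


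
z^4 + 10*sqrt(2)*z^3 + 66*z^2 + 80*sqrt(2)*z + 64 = (z + sqrt(2))^2*(z + 4*sqrt(2))^2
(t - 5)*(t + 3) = t^2 - 2*t - 15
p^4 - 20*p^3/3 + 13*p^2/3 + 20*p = p*(p - 5)*(p - 3)*(p + 4/3)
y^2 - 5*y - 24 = (y - 8)*(y + 3)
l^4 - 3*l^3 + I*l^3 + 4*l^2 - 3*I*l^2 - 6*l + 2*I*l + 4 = (l - 2)*(l + 2*I)*(-I*l + I)*(I*l + 1)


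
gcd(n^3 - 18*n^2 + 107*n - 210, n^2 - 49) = n - 7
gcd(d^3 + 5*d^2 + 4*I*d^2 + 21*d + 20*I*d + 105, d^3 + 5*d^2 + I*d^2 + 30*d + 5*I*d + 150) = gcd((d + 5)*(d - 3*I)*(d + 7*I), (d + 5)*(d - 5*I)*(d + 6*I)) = d + 5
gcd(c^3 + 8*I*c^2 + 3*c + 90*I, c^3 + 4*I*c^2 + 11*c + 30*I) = c^2 + 2*I*c + 15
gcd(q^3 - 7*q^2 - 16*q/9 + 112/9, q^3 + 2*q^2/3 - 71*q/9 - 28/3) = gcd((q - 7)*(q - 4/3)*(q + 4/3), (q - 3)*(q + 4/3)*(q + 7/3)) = q + 4/3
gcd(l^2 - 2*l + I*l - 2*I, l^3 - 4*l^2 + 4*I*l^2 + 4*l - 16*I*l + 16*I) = l - 2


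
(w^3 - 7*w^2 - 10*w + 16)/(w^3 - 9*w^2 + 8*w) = (w + 2)/w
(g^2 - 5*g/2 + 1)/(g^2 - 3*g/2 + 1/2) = (g - 2)/(g - 1)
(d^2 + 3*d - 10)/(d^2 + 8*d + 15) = (d - 2)/(d + 3)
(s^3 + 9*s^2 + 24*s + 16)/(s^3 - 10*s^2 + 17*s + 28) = (s^2 + 8*s + 16)/(s^2 - 11*s + 28)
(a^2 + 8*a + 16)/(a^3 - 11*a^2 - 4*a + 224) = (a + 4)/(a^2 - 15*a + 56)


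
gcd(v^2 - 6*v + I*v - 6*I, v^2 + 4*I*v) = 1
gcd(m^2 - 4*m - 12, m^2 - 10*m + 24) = m - 6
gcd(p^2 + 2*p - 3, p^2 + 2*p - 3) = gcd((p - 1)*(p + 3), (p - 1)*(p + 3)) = p^2 + 2*p - 3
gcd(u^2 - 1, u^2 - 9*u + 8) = u - 1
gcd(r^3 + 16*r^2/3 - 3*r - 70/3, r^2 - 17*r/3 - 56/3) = r + 7/3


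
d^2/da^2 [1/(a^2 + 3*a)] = 2*(-a*(a + 3) + (2*a + 3)^2)/(a^3*(a + 3)^3)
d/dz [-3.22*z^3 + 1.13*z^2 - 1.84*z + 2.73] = -9.66*z^2 + 2.26*z - 1.84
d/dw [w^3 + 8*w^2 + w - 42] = 3*w^2 + 16*w + 1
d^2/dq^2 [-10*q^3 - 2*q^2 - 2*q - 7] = -60*q - 4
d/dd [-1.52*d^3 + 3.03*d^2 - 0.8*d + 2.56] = -4.56*d^2 + 6.06*d - 0.8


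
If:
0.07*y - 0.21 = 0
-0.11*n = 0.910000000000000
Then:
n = -8.27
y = 3.00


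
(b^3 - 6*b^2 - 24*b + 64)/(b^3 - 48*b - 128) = (b - 2)/(b + 4)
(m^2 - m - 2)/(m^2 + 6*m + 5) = (m - 2)/(m + 5)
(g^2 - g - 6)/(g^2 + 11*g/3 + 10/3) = 3*(g - 3)/(3*g + 5)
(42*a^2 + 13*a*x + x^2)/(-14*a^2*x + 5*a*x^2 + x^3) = (6*a + x)/(x*(-2*a + x))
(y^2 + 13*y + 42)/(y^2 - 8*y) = (y^2 + 13*y + 42)/(y*(y - 8))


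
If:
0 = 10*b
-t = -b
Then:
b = 0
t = 0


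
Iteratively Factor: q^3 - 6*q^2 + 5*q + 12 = (q + 1)*(q^2 - 7*q + 12) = (q - 4)*(q + 1)*(q - 3)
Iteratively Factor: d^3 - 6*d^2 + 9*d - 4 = (d - 1)*(d^2 - 5*d + 4) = (d - 1)^2*(d - 4)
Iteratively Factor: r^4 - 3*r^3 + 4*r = (r + 1)*(r^3 - 4*r^2 + 4*r) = r*(r + 1)*(r^2 - 4*r + 4) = r*(r - 2)*(r + 1)*(r - 2)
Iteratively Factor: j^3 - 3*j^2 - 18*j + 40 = (j - 5)*(j^2 + 2*j - 8) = (j - 5)*(j - 2)*(j + 4)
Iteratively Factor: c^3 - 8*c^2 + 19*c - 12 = (c - 3)*(c^2 - 5*c + 4) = (c - 4)*(c - 3)*(c - 1)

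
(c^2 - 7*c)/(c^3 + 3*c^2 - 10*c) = (c - 7)/(c^2 + 3*c - 10)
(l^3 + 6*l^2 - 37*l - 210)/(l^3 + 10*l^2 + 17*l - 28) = (l^2 - l - 30)/(l^2 + 3*l - 4)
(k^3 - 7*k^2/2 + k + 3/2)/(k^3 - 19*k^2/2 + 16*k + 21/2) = (k - 1)/(k - 7)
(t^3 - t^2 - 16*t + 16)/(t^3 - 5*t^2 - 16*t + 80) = (t - 1)/(t - 5)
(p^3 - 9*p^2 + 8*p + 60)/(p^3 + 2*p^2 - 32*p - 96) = (p^2 - 3*p - 10)/(p^2 + 8*p + 16)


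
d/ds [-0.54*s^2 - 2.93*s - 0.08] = -1.08*s - 2.93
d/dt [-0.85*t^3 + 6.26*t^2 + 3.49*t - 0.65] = -2.55*t^2 + 12.52*t + 3.49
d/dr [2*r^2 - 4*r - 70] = 4*r - 4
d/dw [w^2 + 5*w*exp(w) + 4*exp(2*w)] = 5*w*exp(w) + 2*w + 8*exp(2*w) + 5*exp(w)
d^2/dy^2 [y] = 0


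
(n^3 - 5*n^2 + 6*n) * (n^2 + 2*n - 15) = n^5 - 3*n^4 - 19*n^3 + 87*n^2 - 90*n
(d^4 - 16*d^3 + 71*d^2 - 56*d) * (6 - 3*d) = -3*d^5 + 54*d^4 - 309*d^3 + 594*d^2 - 336*d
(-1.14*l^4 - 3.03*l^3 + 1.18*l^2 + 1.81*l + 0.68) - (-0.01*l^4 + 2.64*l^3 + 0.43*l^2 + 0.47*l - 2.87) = -1.13*l^4 - 5.67*l^3 + 0.75*l^2 + 1.34*l + 3.55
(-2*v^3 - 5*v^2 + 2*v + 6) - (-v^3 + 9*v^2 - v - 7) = -v^3 - 14*v^2 + 3*v + 13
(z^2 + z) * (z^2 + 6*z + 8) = z^4 + 7*z^3 + 14*z^2 + 8*z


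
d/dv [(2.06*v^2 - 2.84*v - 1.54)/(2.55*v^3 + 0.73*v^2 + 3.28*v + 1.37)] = (-5.253*v^4 + 14.484*v^3 + 20.611*v^2 + 7.8928*v + 1.1604)/(6.5025*v^6 + 3.723*v^5 + 17.2609*v^4 + 11.7758*v^3 + 12.7586*v^2 + 8.9872*v + 1.8769)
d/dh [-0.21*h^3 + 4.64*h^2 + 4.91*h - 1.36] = -0.63*h^2 + 9.28*h + 4.91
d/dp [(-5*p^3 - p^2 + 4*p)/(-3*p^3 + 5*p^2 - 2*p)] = 2*(-14*p^2 + 22*p - 9)/(9*p^4 - 30*p^3 + 37*p^2 - 20*p + 4)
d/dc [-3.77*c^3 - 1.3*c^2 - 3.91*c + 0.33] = -11.31*c^2 - 2.6*c - 3.91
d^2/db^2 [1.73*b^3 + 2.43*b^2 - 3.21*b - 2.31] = 10.38*b + 4.86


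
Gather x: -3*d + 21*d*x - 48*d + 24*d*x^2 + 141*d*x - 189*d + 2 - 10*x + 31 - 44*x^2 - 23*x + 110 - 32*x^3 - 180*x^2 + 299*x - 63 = -240*d - 32*x^3 + x^2*(24*d - 224) + x*(162*d + 266) + 80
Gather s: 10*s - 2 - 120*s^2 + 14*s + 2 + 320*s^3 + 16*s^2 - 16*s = 320*s^3 - 104*s^2 + 8*s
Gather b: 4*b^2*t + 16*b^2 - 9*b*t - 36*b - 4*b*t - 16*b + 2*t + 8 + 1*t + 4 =b^2*(4*t + 16) + b*(-13*t - 52) + 3*t + 12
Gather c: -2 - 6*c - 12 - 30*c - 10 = -36*c - 24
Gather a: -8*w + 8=8 - 8*w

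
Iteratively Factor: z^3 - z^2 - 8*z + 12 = (z + 3)*(z^2 - 4*z + 4) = (z - 2)*(z + 3)*(z - 2)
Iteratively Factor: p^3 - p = (p - 1)*(p^2 + p) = p*(p - 1)*(p + 1)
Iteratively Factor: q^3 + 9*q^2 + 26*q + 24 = (q + 4)*(q^2 + 5*q + 6) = (q + 3)*(q + 4)*(q + 2)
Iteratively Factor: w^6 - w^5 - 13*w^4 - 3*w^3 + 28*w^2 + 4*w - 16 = (w - 1)*(w^5 - 13*w^3 - 16*w^2 + 12*w + 16) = (w - 1)*(w + 1)*(w^4 - w^3 - 12*w^2 - 4*w + 16) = (w - 4)*(w - 1)*(w + 1)*(w^3 + 3*w^2 - 4) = (w - 4)*(w - 1)^2*(w + 1)*(w^2 + 4*w + 4) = (w - 4)*(w - 1)^2*(w + 1)*(w + 2)*(w + 2)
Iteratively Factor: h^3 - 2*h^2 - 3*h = (h + 1)*(h^2 - 3*h) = (h - 3)*(h + 1)*(h)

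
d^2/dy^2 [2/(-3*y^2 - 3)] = 4*(1 - 3*y^2)/(3*(y^2 + 1)^3)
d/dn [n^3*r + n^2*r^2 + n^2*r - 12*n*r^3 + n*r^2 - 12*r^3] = r*(3*n^2 + 2*n*r + 2*n - 12*r^2 + r)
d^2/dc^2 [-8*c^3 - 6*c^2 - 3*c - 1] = -48*c - 12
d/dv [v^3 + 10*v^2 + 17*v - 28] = 3*v^2 + 20*v + 17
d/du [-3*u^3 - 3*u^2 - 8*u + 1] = -9*u^2 - 6*u - 8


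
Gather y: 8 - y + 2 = 10 - y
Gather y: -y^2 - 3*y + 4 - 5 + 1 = -y^2 - 3*y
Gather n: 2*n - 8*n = -6*n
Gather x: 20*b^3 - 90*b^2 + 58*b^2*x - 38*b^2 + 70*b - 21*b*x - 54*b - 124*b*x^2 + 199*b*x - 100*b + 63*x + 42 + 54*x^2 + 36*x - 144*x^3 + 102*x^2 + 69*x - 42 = 20*b^3 - 128*b^2 - 84*b - 144*x^3 + x^2*(156 - 124*b) + x*(58*b^2 + 178*b + 168)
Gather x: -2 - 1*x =-x - 2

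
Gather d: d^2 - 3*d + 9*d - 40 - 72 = d^2 + 6*d - 112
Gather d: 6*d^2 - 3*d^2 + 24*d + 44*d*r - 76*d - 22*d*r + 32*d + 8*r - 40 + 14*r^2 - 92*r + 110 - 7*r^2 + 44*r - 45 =3*d^2 + d*(22*r - 20) + 7*r^2 - 40*r + 25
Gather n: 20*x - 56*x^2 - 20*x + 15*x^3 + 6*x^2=15*x^3 - 50*x^2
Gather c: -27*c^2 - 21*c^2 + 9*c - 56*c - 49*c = -48*c^2 - 96*c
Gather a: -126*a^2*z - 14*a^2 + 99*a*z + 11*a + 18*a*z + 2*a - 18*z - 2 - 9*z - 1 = a^2*(-126*z - 14) + a*(117*z + 13) - 27*z - 3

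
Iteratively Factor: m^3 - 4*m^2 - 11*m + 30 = (m - 5)*(m^2 + m - 6) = (m - 5)*(m - 2)*(m + 3)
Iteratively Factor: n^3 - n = (n + 1)*(n^2 - n) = n*(n + 1)*(n - 1)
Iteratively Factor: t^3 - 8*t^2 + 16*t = (t - 4)*(t^2 - 4*t) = t*(t - 4)*(t - 4)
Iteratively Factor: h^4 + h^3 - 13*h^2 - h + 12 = (h - 3)*(h^3 + 4*h^2 - h - 4) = (h - 3)*(h + 4)*(h^2 - 1) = (h - 3)*(h - 1)*(h + 4)*(h + 1)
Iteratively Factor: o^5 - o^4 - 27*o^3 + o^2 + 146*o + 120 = (o - 3)*(o^4 + 2*o^3 - 21*o^2 - 62*o - 40) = (o - 3)*(o + 4)*(o^3 - 2*o^2 - 13*o - 10) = (o - 5)*(o - 3)*(o + 4)*(o^2 + 3*o + 2) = (o - 5)*(o - 3)*(o + 2)*(o + 4)*(o + 1)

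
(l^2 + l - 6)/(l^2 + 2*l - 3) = (l - 2)/(l - 1)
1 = 1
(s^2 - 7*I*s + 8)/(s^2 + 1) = (s - 8*I)/(s - I)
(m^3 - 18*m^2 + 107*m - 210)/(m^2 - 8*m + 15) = (m^2 - 13*m + 42)/(m - 3)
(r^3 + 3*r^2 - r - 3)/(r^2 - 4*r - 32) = (-r^3 - 3*r^2 + r + 3)/(-r^2 + 4*r + 32)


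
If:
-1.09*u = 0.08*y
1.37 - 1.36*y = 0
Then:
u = -0.07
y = 1.01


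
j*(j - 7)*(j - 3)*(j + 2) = j^4 - 8*j^3 + j^2 + 42*j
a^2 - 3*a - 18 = (a - 6)*(a + 3)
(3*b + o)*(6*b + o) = 18*b^2 + 9*b*o + o^2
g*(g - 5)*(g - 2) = g^3 - 7*g^2 + 10*g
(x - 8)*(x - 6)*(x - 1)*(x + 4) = x^4 - 11*x^3 + 2*x^2 + 200*x - 192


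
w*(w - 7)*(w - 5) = w^3 - 12*w^2 + 35*w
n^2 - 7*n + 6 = (n - 6)*(n - 1)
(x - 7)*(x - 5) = x^2 - 12*x + 35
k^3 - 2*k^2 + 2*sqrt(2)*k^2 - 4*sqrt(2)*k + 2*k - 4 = (k - 2)*(k + sqrt(2))^2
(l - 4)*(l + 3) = l^2 - l - 12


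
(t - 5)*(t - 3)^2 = t^3 - 11*t^2 + 39*t - 45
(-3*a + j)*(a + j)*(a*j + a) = -3*a^3*j - 3*a^3 - 2*a^2*j^2 - 2*a^2*j + a*j^3 + a*j^2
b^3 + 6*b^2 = b^2*(b + 6)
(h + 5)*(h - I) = h^2 + 5*h - I*h - 5*I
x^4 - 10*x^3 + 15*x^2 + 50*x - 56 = (x - 7)*(x - 4)*(x - 1)*(x + 2)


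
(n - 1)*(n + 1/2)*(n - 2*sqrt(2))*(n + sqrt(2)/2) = n^4 - 3*sqrt(2)*n^3/2 - n^3/2 - 5*n^2/2 + 3*sqrt(2)*n^2/4 + n + 3*sqrt(2)*n/4 + 1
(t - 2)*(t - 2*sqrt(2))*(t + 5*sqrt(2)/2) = t^3 - 2*t^2 + sqrt(2)*t^2/2 - 10*t - sqrt(2)*t + 20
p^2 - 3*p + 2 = (p - 2)*(p - 1)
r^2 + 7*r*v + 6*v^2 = (r + v)*(r + 6*v)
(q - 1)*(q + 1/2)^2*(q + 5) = q^4 + 5*q^3 - 3*q^2/4 - 4*q - 5/4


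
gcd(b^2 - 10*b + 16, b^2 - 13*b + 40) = b - 8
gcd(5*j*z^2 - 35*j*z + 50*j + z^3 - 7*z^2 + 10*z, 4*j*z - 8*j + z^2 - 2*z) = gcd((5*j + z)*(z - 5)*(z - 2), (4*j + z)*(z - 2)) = z - 2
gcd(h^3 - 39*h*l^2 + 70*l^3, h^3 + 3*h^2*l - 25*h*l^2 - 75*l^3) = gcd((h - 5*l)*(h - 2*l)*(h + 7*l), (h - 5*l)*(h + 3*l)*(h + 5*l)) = h - 5*l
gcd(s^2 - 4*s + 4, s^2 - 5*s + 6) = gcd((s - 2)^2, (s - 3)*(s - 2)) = s - 2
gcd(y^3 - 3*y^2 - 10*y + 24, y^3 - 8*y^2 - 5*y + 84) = y^2 - y - 12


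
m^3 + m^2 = m^2*(m + 1)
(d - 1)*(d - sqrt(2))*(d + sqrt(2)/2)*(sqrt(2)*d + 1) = sqrt(2)*d^4 - sqrt(2)*d^3 - 3*sqrt(2)*d^2/2 - d + 3*sqrt(2)*d/2 + 1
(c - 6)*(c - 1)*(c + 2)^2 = c^4 - 3*c^3 - 18*c^2 - 4*c + 24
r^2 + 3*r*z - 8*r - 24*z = (r - 8)*(r + 3*z)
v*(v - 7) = v^2 - 7*v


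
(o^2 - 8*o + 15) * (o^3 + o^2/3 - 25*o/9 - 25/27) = o^5 - 23*o^4/3 + 86*o^3/9 + 710*o^2/27 - 925*o/27 - 125/9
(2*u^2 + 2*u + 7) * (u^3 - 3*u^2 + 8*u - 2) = 2*u^5 - 4*u^4 + 17*u^3 - 9*u^2 + 52*u - 14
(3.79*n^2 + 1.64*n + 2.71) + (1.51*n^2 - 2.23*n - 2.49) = 5.3*n^2 - 0.59*n + 0.22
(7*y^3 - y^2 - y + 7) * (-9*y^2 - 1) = -63*y^5 + 9*y^4 + 2*y^3 - 62*y^2 + y - 7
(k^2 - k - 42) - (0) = k^2 - k - 42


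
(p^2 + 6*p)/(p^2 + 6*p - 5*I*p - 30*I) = p/(p - 5*I)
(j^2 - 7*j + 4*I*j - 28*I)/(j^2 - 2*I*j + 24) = (j - 7)/(j - 6*I)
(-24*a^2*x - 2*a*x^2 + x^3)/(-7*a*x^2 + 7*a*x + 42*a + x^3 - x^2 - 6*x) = x*(24*a^2 + 2*a*x - x^2)/(7*a*x^2 - 7*a*x - 42*a - x^3 + x^2 + 6*x)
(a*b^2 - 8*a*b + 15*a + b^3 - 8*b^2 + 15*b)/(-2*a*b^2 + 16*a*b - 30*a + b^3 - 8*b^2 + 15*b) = (-a - b)/(2*a - b)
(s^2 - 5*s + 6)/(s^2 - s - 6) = (s - 2)/(s + 2)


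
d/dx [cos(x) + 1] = -sin(x)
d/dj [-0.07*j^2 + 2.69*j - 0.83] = 2.69 - 0.14*j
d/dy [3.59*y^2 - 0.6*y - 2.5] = 7.18*y - 0.6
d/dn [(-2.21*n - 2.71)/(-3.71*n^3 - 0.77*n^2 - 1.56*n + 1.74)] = (8.1991*n^3 + 1.7017*n^2 + 3.4476*n - (2.21*n + 2.71)*(11.13*n^2 + 1.54*n + 1.56) - 3.8454)/(3.71*n^3 + 0.77*n^2 + 1.56*n - 1.74)^2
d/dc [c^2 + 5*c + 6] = 2*c + 5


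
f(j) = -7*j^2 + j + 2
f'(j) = 1 - 14*j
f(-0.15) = 1.69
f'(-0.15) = 3.10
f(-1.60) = -17.52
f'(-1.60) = 23.40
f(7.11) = -344.75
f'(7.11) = -98.54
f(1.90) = -21.37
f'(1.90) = -25.60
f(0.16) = 1.98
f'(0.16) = -1.24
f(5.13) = -177.09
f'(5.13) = -70.82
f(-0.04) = 1.95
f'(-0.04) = 1.56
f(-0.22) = 1.44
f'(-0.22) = 4.08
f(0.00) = 2.00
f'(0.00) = 1.00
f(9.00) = -556.00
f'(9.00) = -125.00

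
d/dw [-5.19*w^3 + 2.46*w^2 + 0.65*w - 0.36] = -15.57*w^2 + 4.92*w + 0.65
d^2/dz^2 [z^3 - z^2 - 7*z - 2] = 6*z - 2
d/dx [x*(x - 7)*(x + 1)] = 3*x^2 - 12*x - 7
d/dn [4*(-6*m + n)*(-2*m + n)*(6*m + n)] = -144*m^2 - 16*m*n + 12*n^2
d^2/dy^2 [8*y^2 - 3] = 16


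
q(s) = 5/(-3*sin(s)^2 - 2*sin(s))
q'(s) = 5*(6*sin(s)*cos(s) + 2*cos(s))/(-3*sin(s)^2 - 2*sin(s))^2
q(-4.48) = -1.04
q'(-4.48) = -0.39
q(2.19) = -1.38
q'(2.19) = -1.53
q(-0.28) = 15.45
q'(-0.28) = 15.69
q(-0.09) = 32.15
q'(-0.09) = 300.74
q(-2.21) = -15.28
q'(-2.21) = 78.43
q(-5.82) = -3.35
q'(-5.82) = 9.40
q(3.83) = 83.66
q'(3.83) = 1958.53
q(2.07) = -1.23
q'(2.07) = -1.05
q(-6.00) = -6.30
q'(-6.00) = 28.06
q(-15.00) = 156.48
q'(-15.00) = 7075.12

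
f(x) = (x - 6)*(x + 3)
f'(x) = 2*x - 3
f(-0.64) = -15.67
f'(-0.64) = -4.28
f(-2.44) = -4.73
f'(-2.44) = -7.88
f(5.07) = -7.51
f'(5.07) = 7.14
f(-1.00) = -14.00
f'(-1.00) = -5.00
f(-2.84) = -1.41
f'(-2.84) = -8.68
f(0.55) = -19.35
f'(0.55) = -1.90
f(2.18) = -19.79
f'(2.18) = 1.36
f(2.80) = -18.56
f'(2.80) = 2.60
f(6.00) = 0.00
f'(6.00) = 9.00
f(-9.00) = 90.00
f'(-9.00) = -21.00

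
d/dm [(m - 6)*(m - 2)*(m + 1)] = 3*m^2 - 14*m + 4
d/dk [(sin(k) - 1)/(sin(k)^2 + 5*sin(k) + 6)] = (2*sin(k) + cos(k)^2 + 10)*cos(k)/(sin(k)^2 + 5*sin(k) + 6)^2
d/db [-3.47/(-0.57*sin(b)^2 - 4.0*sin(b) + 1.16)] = -(3.9558*sin(b) + 13.88)*cos(b)/(0.57*sin(b)^2 + 4.0*sin(b) - 1.16)^2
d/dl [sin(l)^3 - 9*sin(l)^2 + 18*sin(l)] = 3*(sin(l)^2 - 6*sin(l) + 6)*cos(l)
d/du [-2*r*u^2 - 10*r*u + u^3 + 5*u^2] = -4*r*u - 10*r + 3*u^2 + 10*u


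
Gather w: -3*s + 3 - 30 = -3*s - 27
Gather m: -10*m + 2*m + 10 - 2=8 - 8*m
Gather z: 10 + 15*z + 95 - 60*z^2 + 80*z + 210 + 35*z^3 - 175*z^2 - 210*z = 35*z^3 - 235*z^2 - 115*z + 315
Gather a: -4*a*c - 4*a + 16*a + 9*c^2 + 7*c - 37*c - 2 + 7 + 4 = a*(12 - 4*c) + 9*c^2 - 30*c + 9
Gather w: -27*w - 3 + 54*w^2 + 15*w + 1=54*w^2 - 12*w - 2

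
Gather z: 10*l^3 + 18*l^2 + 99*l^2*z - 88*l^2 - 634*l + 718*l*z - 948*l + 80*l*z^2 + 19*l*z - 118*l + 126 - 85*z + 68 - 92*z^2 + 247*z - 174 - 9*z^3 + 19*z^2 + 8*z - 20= 10*l^3 - 70*l^2 - 1700*l - 9*z^3 + z^2*(80*l - 73) + z*(99*l^2 + 737*l + 170)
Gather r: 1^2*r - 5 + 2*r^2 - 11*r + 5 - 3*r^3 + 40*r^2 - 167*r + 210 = -3*r^3 + 42*r^2 - 177*r + 210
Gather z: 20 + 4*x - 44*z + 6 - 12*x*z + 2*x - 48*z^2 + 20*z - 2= 6*x - 48*z^2 + z*(-12*x - 24) + 24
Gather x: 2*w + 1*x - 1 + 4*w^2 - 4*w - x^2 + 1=4*w^2 - 2*w - x^2 + x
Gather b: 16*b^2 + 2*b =16*b^2 + 2*b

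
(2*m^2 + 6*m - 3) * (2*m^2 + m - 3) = 4*m^4 + 14*m^3 - 6*m^2 - 21*m + 9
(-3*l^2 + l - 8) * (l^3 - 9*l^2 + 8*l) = -3*l^5 + 28*l^4 - 41*l^3 + 80*l^2 - 64*l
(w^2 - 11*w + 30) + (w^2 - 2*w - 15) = 2*w^2 - 13*w + 15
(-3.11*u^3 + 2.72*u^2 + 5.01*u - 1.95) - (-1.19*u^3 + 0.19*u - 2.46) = -1.92*u^3 + 2.72*u^2 + 4.82*u + 0.51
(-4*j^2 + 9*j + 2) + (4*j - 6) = -4*j^2 + 13*j - 4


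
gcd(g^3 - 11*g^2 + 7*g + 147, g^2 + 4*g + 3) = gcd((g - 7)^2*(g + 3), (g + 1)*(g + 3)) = g + 3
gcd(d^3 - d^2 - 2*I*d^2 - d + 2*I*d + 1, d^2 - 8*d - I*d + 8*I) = d - I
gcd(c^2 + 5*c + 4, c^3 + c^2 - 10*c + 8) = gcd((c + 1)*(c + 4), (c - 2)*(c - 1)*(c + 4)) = c + 4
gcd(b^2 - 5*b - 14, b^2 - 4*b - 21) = b - 7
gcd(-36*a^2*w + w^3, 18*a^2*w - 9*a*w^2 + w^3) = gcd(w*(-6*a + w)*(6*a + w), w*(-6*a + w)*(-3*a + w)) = -6*a*w + w^2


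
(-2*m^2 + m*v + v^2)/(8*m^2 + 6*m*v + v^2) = (-m + v)/(4*m + v)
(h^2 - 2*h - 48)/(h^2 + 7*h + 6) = (h - 8)/(h + 1)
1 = 1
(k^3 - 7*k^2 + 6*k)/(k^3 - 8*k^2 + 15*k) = (k^2 - 7*k + 6)/(k^2 - 8*k + 15)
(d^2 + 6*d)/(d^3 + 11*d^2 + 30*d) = 1/(d + 5)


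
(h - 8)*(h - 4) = h^2 - 12*h + 32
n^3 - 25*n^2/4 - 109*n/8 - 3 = (n - 8)*(n + 1/4)*(n + 3/2)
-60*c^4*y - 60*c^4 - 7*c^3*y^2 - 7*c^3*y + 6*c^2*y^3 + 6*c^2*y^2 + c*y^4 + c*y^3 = (-3*c + y)*(4*c + y)*(5*c + y)*(c*y + c)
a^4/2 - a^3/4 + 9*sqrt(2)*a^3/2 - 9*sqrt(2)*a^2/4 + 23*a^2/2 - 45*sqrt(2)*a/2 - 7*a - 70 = (a/2 + 1)*(a - 5/2)*(a + 2*sqrt(2))*(a + 7*sqrt(2))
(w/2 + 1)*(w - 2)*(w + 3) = w^3/2 + 3*w^2/2 - 2*w - 6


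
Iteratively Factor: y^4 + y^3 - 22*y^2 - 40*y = (y + 2)*(y^3 - y^2 - 20*y) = (y - 5)*(y + 2)*(y^2 + 4*y) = (y - 5)*(y + 2)*(y + 4)*(y)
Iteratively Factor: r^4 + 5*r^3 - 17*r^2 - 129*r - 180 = (r + 4)*(r^3 + r^2 - 21*r - 45) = (r + 3)*(r + 4)*(r^2 - 2*r - 15) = (r + 3)^2*(r + 4)*(r - 5)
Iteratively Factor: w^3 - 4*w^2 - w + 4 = (w - 1)*(w^2 - 3*w - 4) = (w - 4)*(w - 1)*(w + 1)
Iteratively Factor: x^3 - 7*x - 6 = (x + 1)*(x^2 - x - 6) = (x + 1)*(x + 2)*(x - 3)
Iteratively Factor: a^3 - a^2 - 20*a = (a)*(a^2 - a - 20) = a*(a - 5)*(a + 4)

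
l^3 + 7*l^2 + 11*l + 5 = (l + 1)^2*(l + 5)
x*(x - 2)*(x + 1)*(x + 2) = x^4 + x^3 - 4*x^2 - 4*x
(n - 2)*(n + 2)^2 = n^3 + 2*n^2 - 4*n - 8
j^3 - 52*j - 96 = (j - 8)*(j + 2)*(j + 6)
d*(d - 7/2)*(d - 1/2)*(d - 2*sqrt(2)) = d^4 - 4*d^3 - 2*sqrt(2)*d^3 + 7*d^2/4 + 8*sqrt(2)*d^2 - 7*sqrt(2)*d/2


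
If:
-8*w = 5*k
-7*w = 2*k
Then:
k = 0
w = 0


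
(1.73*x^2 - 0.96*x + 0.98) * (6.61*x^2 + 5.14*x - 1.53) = 11.4353*x^4 + 2.5466*x^3 - 1.1035*x^2 + 6.506*x - 1.4994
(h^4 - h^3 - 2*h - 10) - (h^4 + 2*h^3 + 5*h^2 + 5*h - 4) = -3*h^3 - 5*h^2 - 7*h - 6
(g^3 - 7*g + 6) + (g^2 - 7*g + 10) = g^3 + g^2 - 14*g + 16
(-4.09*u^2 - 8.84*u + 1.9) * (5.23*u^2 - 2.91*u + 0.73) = -21.3907*u^4 - 34.3313*u^3 + 32.6757*u^2 - 11.9822*u + 1.387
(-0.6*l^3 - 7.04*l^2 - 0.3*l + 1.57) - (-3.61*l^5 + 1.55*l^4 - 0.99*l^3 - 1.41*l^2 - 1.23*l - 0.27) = 3.61*l^5 - 1.55*l^4 + 0.39*l^3 - 5.63*l^2 + 0.93*l + 1.84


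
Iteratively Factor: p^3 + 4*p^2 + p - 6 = (p + 2)*(p^2 + 2*p - 3) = (p + 2)*(p + 3)*(p - 1)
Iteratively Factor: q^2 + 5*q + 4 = (q + 4)*(q + 1)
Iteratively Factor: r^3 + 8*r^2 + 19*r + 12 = (r + 4)*(r^2 + 4*r + 3) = (r + 3)*(r + 4)*(r + 1)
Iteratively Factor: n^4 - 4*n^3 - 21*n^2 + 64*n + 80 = (n - 4)*(n^3 - 21*n - 20) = (n - 4)*(n + 1)*(n^2 - n - 20) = (n - 5)*(n - 4)*(n + 1)*(n + 4)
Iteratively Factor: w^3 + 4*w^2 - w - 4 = (w - 1)*(w^2 + 5*w + 4) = (w - 1)*(w + 1)*(w + 4)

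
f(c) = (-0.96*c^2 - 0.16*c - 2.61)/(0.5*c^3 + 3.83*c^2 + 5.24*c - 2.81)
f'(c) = (-1.92*c - 0.16)/(0.5*c^3 + 3.83*c^2 + 5.24*c - 2.81) + (-1.5*c^2 - 7.66*c - 5.24)*(-0.96*c^2 - 0.16*c - 2.61)/(0.5*c^3 + 3.83*c^2 + 5.24*c - 2.81)^2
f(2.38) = -0.22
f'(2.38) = 0.06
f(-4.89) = -5.29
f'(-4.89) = 6.09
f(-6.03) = 7.66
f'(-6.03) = 19.41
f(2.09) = -0.24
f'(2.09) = 0.09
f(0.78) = -0.86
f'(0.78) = 2.29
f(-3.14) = -3.83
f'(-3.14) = -3.16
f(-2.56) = -17.43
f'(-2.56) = -152.58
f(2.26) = -0.23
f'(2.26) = 0.07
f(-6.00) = 8.29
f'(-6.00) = 22.58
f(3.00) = -0.19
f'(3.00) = 0.03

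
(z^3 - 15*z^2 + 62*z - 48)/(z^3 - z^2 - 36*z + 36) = (z - 8)/(z + 6)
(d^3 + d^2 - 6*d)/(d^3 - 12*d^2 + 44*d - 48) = d*(d + 3)/(d^2 - 10*d + 24)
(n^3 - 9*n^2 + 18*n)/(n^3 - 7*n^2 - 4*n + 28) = n*(n^2 - 9*n + 18)/(n^3 - 7*n^2 - 4*n + 28)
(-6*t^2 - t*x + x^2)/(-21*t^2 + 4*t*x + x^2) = (2*t + x)/(7*t + x)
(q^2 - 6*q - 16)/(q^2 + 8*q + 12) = (q - 8)/(q + 6)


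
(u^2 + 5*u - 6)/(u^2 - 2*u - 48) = (u - 1)/(u - 8)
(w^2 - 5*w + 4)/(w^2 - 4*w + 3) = (w - 4)/(w - 3)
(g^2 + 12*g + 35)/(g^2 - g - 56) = (g + 5)/(g - 8)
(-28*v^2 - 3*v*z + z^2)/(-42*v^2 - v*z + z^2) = (4*v + z)/(6*v + z)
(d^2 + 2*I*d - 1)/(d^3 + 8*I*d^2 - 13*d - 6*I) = 1/(d + 6*I)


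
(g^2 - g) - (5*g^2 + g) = -4*g^2 - 2*g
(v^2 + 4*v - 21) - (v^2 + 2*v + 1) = 2*v - 22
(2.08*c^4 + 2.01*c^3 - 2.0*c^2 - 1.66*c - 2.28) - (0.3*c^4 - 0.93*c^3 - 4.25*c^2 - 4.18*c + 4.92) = 1.78*c^4 + 2.94*c^3 + 2.25*c^2 + 2.52*c - 7.2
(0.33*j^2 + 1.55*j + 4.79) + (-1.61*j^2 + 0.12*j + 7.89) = -1.28*j^2 + 1.67*j + 12.68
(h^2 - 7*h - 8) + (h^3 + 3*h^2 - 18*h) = h^3 + 4*h^2 - 25*h - 8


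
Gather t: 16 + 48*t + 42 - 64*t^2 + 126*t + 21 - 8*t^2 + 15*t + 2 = -72*t^2 + 189*t + 81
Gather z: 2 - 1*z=2 - z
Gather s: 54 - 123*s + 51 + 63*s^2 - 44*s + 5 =63*s^2 - 167*s + 110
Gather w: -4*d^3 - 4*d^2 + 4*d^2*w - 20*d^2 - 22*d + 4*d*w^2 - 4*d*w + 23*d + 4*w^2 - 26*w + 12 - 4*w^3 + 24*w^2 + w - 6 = -4*d^3 - 24*d^2 + d - 4*w^3 + w^2*(4*d + 28) + w*(4*d^2 - 4*d - 25) + 6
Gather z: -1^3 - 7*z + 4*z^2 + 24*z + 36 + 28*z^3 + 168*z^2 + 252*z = 28*z^3 + 172*z^2 + 269*z + 35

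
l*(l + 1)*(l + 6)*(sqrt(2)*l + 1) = sqrt(2)*l^4 + l^3 + 7*sqrt(2)*l^3 + 7*l^2 + 6*sqrt(2)*l^2 + 6*l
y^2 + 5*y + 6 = (y + 2)*(y + 3)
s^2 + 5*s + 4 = (s + 1)*(s + 4)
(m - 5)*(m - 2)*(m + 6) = m^3 - m^2 - 32*m + 60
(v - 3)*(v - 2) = v^2 - 5*v + 6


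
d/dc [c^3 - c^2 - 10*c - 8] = 3*c^2 - 2*c - 10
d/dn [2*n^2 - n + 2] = 4*n - 1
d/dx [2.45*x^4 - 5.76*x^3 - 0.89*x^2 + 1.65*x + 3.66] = 9.8*x^3 - 17.28*x^2 - 1.78*x + 1.65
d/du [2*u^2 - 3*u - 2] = 4*u - 3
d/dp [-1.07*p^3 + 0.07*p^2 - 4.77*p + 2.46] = -3.21*p^2 + 0.14*p - 4.77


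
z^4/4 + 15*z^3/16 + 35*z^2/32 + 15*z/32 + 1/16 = (z/4 + 1/4)*(z + 1/4)*(z + 1/2)*(z + 2)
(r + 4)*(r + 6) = r^2 + 10*r + 24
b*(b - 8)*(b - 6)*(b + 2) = b^4 - 12*b^3 + 20*b^2 + 96*b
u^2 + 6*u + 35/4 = (u + 5/2)*(u + 7/2)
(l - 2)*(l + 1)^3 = l^4 + l^3 - 3*l^2 - 5*l - 2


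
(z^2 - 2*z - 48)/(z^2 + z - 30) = (z - 8)/(z - 5)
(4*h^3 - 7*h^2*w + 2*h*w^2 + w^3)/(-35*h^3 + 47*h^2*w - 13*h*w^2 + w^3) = (-4*h^2 + 3*h*w + w^2)/(35*h^2 - 12*h*w + w^2)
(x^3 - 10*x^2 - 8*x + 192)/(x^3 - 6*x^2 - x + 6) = (x^2 - 4*x - 32)/(x^2 - 1)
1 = 1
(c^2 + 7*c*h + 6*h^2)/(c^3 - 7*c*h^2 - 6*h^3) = (c + 6*h)/(c^2 - c*h - 6*h^2)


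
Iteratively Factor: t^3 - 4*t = (t)*(t^2 - 4) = t*(t - 2)*(t + 2)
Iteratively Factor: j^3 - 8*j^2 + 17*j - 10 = (j - 5)*(j^2 - 3*j + 2) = (j - 5)*(j - 1)*(j - 2)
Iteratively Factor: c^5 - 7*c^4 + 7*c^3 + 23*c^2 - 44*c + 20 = (c - 5)*(c^4 - 2*c^3 - 3*c^2 + 8*c - 4) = (c - 5)*(c + 2)*(c^3 - 4*c^2 + 5*c - 2) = (c - 5)*(c - 2)*(c + 2)*(c^2 - 2*c + 1) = (c - 5)*(c - 2)*(c - 1)*(c + 2)*(c - 1)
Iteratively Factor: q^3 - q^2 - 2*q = (q)*(q^2 - q - 2) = q*(q + 1)*(q - 2)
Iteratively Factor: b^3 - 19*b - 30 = (b - 5)*(b^2 + 5*b + 6) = (b - 5)*(b + 2)*(b + 3)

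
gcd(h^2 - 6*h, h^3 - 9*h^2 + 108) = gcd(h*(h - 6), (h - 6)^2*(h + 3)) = h - 6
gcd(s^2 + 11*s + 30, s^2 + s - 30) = s + 6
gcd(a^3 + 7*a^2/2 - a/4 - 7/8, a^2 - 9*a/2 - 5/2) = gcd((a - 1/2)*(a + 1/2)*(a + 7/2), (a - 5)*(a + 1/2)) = a + 1/2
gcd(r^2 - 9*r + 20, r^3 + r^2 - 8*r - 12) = 1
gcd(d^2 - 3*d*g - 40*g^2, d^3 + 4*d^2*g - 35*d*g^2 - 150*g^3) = d + 5*g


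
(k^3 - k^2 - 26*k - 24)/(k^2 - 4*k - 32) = (k^2 - 5*k - 6)/(k - 8)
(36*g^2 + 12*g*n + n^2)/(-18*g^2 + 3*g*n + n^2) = (-6*g - n)/(3*g - n)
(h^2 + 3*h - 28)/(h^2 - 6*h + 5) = (h^2 + 3*h - 28)/(h^2 - 6*h + 5)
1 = 1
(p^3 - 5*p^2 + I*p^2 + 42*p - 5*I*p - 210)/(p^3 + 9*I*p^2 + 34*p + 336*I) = (p - 5)/(p + 8*I)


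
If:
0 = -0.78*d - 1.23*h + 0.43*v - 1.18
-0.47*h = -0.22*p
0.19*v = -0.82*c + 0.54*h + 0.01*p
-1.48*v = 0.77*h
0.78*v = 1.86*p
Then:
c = 0.00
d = -1.51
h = 0.00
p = 0.00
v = 0.00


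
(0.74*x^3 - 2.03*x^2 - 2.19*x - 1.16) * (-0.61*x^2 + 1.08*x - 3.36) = -0.4514*x^5 + 2.0375*x^4 - 3.3429*x^3 + 5.1632*x^2 + 6.1056*x + 3.8976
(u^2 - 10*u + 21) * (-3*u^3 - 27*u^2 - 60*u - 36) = -3*u^5 + 3*u^4 + 147*u^3 - 3*u^2 - 900*u - 756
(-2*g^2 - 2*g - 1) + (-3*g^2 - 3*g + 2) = -5*g^2 - 5*g + 1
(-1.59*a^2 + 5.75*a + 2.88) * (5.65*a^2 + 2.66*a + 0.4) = -8.9835*a^4 + 28.2581*a^3 + 30.931*a^2 + 9.9608*a + 1.152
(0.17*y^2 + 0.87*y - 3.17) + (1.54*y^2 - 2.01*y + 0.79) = 1.71*y^2 - 1.14*y - 2.38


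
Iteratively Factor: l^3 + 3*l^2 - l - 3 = (l - 1)*(l^2 + 4*l + 3) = (l - 1)*(l + 3)*(l + 1)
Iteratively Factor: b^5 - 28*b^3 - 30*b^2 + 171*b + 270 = (b - 5)*(b^4 + 5*b^3 - 3*b^2 - 45*b - 54) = (b - 5)*(b + 3)*(b^3 + 2*b^2 - 9*b - 18) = (b - 5)*(b - 3)*(b + 3)*(b^2 + 5*b + 6) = (b - 5)*(b - 3)*(b + 3)^2*(b + 2)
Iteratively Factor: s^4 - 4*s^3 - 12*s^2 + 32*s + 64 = (s + 2)*(s^3 - 6*s^2 + 32) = (s + 2)^2*(s^2 - 8*s + 16) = (s - 4)*(s + 2)^2*(s - 4)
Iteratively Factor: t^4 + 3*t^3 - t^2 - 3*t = (t + 3)*(t^3 - t) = (t - 1)*(t + 3)*(t^2 + t) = t*(t - 1)*(t + 3)*(t + 1)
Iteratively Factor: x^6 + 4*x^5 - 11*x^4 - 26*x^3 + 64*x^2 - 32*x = (x - 1)*(x^5 + 5*x^4 - 6*x^3 - 32*x^2 + 32*x) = (x - 1)*(x + 4)*(x^4 + x^3 - 10*x^2 + 8*x) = x*(x - 1)*(x + 4)*(x^3 + x^2 - 10*x + 8) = x*(x - 2)*(x - 1)*(x + 4)*(x^2 + 3*x - 4) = x*(x - 2)*(x - 1)*(x + 4)^2*(x - 1)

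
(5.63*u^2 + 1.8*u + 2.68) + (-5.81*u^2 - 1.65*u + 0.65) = -0.18*u^2 + 0.15*u + 3.33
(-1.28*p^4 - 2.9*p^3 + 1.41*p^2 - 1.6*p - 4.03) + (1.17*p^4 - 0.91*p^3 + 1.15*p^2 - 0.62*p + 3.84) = -0.11*p^4 - 3.81*p^3 + 2.56*p^2 - 2.22*p - 0.19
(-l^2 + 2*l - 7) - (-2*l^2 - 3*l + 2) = l^2 + 5*l - 9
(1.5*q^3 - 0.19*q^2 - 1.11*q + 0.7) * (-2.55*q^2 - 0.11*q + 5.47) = -3.825*q^5 + 0.3195*q^4 + 11.0564*q^3 - 2.7022*q^2 - 6.1487*q + 3.829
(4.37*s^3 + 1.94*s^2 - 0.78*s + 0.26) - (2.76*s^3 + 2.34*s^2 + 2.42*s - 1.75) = 1.61*s^3 - 0.4*s^2 - 3.2*s + 2.01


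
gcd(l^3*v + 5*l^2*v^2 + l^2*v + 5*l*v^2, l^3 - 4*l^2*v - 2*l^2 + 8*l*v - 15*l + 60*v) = 1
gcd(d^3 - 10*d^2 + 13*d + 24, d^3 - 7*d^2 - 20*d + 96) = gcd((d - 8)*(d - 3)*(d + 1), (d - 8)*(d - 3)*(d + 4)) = d^2 - 11*d + 24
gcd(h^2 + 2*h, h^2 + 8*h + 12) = h + 2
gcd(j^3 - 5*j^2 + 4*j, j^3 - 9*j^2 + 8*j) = j^2 - j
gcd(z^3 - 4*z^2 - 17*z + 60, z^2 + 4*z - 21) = z - 3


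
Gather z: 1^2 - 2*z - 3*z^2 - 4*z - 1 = -3*z^2 - 6*z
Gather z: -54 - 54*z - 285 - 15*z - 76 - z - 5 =-70*z - 420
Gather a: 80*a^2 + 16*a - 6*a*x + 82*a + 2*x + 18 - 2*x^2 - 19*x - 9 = 80*a^2 + a*(98 - 6*x) - 2*x^2 - 17*x + 9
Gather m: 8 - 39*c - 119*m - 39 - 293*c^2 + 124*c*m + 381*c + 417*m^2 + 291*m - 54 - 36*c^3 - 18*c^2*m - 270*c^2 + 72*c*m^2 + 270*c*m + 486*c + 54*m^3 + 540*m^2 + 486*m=-36*c^3 - 563*c^2 + 828*c + 54*m^3 + m^2*(72*c + 957) + m*(-18*c^2 + 394*c + 658) - 85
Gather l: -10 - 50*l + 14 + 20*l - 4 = -30*l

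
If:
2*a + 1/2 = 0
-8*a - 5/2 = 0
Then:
No Solution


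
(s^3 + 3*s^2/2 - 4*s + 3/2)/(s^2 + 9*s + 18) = (2*s^2 - 3*s + 1)/(2*(s + 6))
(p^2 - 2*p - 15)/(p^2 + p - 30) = (p + 3)/(p + 6)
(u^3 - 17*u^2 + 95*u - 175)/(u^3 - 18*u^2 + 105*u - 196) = (u^2 - 10*u + 25)/(u^2 - 11*u + 28)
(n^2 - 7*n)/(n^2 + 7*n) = (n - 7)/(n + 7)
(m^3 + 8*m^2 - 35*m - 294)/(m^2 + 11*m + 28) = (m^2 + m - 42)/(m + 4)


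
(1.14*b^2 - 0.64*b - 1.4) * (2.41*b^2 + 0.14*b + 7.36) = 2.7474*b^4 - 1.3828*b^3 + 4.9268*b^2 - 4.9064*b - 10.304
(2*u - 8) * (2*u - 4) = 4*u^2 - 24*u + 32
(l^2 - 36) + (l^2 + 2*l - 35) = 2*l^2 + 2*l - 71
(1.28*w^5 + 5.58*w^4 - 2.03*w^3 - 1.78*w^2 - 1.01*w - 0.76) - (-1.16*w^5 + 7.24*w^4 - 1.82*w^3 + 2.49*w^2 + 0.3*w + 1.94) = 2.44*w^5 - 1.66*w^4 - 0.21*w^3 - 4.27*w^2 - 1.31*w - 2.7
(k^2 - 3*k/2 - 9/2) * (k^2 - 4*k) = k^4 - 11*k^3/2 + 3*k^2/2 + 18*k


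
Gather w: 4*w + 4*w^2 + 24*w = 4*w^2 + 28*w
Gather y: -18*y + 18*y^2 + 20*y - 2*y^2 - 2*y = 16*y^2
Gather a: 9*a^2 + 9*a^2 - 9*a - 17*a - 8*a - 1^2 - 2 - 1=18*a^2 - 34*a - 4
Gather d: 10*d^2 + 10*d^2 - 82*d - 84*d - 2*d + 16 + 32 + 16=20*d^2 - 168*d + 64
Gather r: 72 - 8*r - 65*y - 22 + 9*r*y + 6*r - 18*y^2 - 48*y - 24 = r*(9*y - 2) - 18*y^2 - 113*y + 26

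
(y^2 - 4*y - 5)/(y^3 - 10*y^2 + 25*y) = (y + 1)/(y*(y - 5))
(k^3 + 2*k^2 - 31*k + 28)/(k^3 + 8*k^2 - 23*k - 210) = (k^2 - 5*k + 4)/(k^2 + k - 30)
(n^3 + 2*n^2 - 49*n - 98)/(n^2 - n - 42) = (n^2 + 9*n + 14)/(n + 6)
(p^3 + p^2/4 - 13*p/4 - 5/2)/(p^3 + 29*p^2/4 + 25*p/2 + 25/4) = (p - 2)/(p + 5)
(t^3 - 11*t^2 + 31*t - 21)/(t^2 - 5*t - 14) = (t^2 - 4*t + 3)/(t + 2)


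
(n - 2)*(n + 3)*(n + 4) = n^3 + 5*n^2 - 2*n - 24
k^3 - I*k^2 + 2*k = k*(k - 2*I)*(k + I)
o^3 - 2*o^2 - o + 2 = (o - 2)*(o - 1)*(o + 1)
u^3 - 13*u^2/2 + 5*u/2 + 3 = (u - 6)*(u - 1)*(u + 1/2)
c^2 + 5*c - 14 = (c - 2)*(c + 7)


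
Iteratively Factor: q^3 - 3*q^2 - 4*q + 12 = (q - 3)*(q^2 - 4) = (q - 3)*(q + 2)*(q - 2)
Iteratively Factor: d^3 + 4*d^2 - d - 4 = (d - 1)*(d^2 + 5*d + 4) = (d - 1)*(d + 1)*(d + 4)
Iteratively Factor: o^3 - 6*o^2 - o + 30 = (o + 2)*(o^2 - 8*o + 15) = (o - 5)*(o + 2)*(o - 3)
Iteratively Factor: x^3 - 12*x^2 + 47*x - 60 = (x - 3)*(x^2 - 9*x + 20) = (x - 5)*(x - 3)*(x - 4)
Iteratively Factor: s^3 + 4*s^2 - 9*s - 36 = (s + 4)*(s^2 - 9) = (s + 3)*(s + 4)*(s - 3)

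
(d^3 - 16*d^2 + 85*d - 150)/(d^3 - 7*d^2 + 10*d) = (d^2 - 11*d + 30)/(d*(d - 2))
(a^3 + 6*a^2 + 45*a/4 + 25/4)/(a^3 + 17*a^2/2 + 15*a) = (2*a^2 + 7*a + 5)/(2*a*(a + 6))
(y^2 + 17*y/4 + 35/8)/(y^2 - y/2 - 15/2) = (y + 7/4)/(y - 3)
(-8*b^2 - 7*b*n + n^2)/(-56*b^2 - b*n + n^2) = (b + n)/(7*b + n)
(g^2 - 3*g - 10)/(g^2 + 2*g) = (g - 5)/g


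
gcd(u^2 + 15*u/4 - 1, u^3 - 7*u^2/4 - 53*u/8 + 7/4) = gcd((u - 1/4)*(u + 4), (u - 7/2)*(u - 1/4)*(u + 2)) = u - 1/4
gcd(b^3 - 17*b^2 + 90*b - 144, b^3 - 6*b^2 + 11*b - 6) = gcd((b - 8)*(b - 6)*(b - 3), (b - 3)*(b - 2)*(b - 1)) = b - 3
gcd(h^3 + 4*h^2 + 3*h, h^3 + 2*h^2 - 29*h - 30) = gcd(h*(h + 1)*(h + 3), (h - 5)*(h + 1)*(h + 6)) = h + 1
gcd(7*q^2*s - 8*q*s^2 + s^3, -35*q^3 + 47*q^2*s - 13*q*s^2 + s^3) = 7*q^2 - 8*q*s + s^2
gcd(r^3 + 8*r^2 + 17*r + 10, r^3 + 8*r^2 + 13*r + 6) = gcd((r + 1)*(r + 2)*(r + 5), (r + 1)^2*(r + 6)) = r + 1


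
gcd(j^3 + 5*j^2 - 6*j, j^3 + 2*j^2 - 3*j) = j^2 - j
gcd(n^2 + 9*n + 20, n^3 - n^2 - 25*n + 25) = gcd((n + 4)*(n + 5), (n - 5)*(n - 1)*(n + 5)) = n + 5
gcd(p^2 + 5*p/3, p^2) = p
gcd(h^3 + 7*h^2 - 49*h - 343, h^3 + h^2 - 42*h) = h + 7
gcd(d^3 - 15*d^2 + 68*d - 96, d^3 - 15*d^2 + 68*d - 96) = d^3 - 15*d^2 + 68*d - 96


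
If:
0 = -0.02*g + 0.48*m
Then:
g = 24.0*m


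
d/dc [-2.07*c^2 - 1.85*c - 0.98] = -4.14*c - 1.85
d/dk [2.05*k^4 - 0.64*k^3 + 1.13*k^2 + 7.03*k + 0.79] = 8.2*k^3 - 1.92*k^2 + 2.26*k + 7.03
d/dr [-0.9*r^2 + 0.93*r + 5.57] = 0.93 - 1.8*r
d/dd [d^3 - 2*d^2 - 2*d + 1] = 3*d^2 - 4*d - 2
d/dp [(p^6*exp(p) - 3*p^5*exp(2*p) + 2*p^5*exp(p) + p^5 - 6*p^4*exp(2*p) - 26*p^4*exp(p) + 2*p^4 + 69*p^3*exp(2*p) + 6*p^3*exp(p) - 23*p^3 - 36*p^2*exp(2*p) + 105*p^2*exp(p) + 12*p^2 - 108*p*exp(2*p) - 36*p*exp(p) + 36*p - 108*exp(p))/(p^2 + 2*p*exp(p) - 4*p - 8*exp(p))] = (p^8*exp(p) - 6*p^7*exp(2*p) + 2*p^7*exp(p) - 6*p^6*exp(3*p) + 13*p^6*exp(2*p) - 50*p^6*exp(p) + 3*p^6 - 12*p^5*exp(3*p) + 190*p^5*exp(2*p) + 38*p^5*exp(p) - 12*p^5 + 270*p^4*exp(3*p) - 719*p^4*exp(2*p) + 433*p^4*exp(p) - 47*p^4 - 156*p^3*exp(3*p) + 376*p^3*exp(2*p) - 868*p^3*exp(p) + 184*p^3 - 1656*p^2*exp(3*p) + 1182*p^2*exp(2*p) + 252*p^2*exp(p) - 84*p^2 + 1440*p*exp(3*p) - 1680*p*exp(2*p) + 744*p*exp(p) + 864*exp(3*p) + 504*exp(2*p) - 720*exp(p))/(p^4 + 4*p^3*exp(p) - 8*p^3 + 4*p^2*exp(2*p) - 32*p^2*exp(p) + 16*p^2 - 32*p*exp(2*p) + 64*p*exp(p) + 64*exp(2*p))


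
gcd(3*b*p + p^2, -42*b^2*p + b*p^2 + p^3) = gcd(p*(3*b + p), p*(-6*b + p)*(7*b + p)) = p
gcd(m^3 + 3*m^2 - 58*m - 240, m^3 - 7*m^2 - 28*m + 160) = m^2 - 3*m - 40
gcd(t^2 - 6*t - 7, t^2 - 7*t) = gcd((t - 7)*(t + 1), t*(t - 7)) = t - 7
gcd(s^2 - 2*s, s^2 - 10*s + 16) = s - 2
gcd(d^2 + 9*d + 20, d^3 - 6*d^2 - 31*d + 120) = d + 5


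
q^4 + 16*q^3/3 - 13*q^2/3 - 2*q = q*(q - 1)*(q + 1/3)*(q + 6)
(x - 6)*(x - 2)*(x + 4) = x^3 - 4*x^2 - 20*x + 48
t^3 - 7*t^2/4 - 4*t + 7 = (t - 2)*(t - 7/4)*(t + 2)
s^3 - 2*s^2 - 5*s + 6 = (s - 3)*(s - 1)*(s + 2)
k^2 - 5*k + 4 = (k - 4)*(k - 1)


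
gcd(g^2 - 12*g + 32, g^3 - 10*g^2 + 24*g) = g - 4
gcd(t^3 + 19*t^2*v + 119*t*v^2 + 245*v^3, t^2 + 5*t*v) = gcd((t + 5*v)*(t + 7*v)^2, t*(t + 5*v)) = t + 5*v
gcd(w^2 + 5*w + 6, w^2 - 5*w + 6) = 1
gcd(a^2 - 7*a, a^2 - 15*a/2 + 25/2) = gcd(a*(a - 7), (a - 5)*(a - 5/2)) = 1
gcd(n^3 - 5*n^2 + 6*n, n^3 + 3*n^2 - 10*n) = n^2 - 2*n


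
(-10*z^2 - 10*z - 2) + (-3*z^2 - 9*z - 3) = -13*z^2 - 19*z - 5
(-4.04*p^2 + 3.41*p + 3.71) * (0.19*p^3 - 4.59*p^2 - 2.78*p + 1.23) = -0.7676*p^5 + 19.1915*p^4 - 3.7158*p^3 - 31.4779*p^2 - 6.1195*p + 4.5633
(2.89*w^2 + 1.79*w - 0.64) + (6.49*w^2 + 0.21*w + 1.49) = 9.38*w^2 + 2.0*w + 0.85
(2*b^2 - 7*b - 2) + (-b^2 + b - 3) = b^2 - 6*b - 5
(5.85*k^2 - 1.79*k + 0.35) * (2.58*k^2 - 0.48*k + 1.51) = 15.093*k^4 - 7.4262*k^3 + 10.5957*k^2 - 2.8709*k + 0.5285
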